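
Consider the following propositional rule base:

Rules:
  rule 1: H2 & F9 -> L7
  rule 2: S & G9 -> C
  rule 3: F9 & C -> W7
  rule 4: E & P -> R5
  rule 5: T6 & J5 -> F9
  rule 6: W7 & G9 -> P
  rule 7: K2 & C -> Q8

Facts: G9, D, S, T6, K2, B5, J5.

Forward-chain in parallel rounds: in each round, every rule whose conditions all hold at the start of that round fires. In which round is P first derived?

3

Round 1: rule 2 [S & G9 -> C]; rule 5 [T6 & J5 -> F9]. Adds C, F9.
Round 2: rule 3 [F9 & C -> W7]; rule 7 [K2 & C -> Q8]. Adds W7, Q8.
Round 3: rule 6 [W7 & G9 -> P]. Adds P.
P first appears in round 3.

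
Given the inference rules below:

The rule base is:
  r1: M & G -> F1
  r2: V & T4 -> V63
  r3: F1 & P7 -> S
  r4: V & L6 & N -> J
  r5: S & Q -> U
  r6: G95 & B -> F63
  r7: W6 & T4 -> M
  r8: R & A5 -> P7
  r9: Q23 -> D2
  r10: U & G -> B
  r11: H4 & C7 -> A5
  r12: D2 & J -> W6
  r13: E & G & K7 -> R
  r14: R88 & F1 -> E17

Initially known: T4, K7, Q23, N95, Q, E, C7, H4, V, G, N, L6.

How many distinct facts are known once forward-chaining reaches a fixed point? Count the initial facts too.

24

Round 1 fires r2, r4, r9, r11, r13, giving V63, J, D2, A5, R.
Round 2 fires r8, r12, giving P7, W6.
Round 3 fires r7, giving M.
Round 4 fires r1, giving F1.
Round 5 fires r3, giving S.
Round 6 fires r5, giving U.
Round 7 fires r10, giving B.
Closure: {A5, B, C7, D2, E, F1, G, H4, J, K7, L6, M, N, N95, P7, Q, Q23, R, S, T4, U, V, V63, W6} — 24 facts.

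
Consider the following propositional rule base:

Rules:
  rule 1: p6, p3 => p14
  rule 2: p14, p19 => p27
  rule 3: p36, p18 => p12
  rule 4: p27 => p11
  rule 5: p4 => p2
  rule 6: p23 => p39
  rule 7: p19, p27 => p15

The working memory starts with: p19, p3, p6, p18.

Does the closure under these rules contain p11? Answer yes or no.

Round 1: rule 1 [p6, p3 => p14]. Adds p14.
Round 2: rule 2 [p14, p19 => p27]. Adds p27.
Round 3: rule 4 [p27 => p11]; rule 7 [p19, p27 => p15]. Adds p11, p15.
p11 appears in round 3, so it is derivable.

yes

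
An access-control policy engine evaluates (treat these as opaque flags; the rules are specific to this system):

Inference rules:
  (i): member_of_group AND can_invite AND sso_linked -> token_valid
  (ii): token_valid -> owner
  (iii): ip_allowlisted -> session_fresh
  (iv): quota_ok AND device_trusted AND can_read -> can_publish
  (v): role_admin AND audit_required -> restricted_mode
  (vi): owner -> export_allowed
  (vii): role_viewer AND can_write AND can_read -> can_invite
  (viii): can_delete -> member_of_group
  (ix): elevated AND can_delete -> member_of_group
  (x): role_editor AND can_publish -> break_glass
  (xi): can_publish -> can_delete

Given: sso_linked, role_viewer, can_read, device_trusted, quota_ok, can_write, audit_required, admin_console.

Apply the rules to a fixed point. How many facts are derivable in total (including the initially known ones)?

15

Round 1 fires (iv), (vii), giving can_publish, can_invite.
Round 2 fires (xi), giving can_delete.
Round 3 fires (viii), giving member_of_group.
Round 4 fires (i), giving token_valid.
Round 5 fires (ii), giving owner.
Round 6 fires (vi), giving export_allowed.
Closure: {admin_console, audit_required, can_delete, can_invite, can_publish, can_read, can_write, device_trusted, export_allowed, member_of_group, owner, quota_ok, role_viewer, sso_linked, token_valid} — 15 facts.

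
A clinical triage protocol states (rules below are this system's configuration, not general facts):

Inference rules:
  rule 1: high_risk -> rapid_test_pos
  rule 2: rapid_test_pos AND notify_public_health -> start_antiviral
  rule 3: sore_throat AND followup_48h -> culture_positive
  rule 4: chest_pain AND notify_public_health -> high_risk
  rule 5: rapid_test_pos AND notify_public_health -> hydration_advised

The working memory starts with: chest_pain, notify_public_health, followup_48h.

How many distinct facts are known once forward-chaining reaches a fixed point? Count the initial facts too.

7

[1] rule 4 [chest_pain AND notify_public_health -> high_risk]. ⇒ new: high_risk.
[2] rule 1 [high_risk -> rapid_test_pos]. ⇒ new: rapid_test_pos.
[3] rule 2 [rapid_test_pos AND notify_public_health -> start_antiviral]; rule 5 [rapid_test_pos AND notify_public_health -> hydration_advised]. ⇒ new: start_antiviral, hydration_advised.
Closure: {chest_pain, followup_48h, high_risk, hydration_advised, notify_public_health, rapid_test_pos, start_antiviral} — 7 facts.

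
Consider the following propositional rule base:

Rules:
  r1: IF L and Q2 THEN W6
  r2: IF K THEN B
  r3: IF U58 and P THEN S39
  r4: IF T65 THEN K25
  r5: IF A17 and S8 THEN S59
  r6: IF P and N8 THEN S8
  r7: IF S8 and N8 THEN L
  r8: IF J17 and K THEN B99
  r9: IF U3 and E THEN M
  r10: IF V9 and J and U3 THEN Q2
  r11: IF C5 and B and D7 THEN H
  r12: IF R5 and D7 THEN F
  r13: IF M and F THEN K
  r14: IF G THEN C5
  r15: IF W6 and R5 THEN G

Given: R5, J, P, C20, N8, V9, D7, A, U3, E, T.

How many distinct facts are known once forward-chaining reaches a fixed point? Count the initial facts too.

Round 1 fires r6, r9, r10, r12, giving S8, M, Q2, F.
Round 2 fires r7, r13, giving L, K.
Round 3 fires r1, r2, giving W6, B.
Round 4 fires r15, giving G.
Round 5 fires r14, giving C5.
Round 6 fires r11, giving H.
Closure: {A, B, C20, C5, D7, E, F, G, H, J, K, L, M, N8, P, Q2, R5, S8, T, U3, V9, W6} — 22 facts.

22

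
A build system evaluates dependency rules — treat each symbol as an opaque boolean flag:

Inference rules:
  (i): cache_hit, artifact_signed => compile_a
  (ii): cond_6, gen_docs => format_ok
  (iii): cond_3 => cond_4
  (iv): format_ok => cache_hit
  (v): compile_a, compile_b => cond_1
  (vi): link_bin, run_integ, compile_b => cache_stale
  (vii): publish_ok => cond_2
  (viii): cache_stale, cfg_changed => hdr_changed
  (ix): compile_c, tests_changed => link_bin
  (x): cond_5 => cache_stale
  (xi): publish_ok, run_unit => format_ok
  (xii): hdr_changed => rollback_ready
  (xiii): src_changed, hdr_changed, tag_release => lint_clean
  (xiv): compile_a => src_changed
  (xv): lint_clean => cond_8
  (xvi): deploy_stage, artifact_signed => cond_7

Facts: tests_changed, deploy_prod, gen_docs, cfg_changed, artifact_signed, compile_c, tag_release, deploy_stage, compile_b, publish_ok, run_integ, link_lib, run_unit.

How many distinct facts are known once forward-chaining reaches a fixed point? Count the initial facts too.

26

Round 1 fires (vii), (ix), (xi), (xvi), giving cond_2, link_bin, format_ok, cond_7.
Round 2 fires (iv), (vi), giving cache_hit, cache_stale.
Round 3 fires (i), (viii), giving compile_a, hdr_changed.
Round 4 fires (v), (xii), (xiv), giving cond_1, rollback_ready, src_changed.
Round 5 fires (xiii), giving lint_clean.
Round 6 fires (xv), giving cond_8.
Closure: {artifact_signed, cache_hit, cache_stale, cfg_changed, compile_a, compile_b, compile_c, cond_1, cond_2, cond_7, cond_8, deploy_prod, deploy_stage, format_ok, gen_docs, hdr_changed, link_bin, link_lib, lint_clean, publish_ok, rollback_ready, run_integ, run_unit, src_changed, tag_release, tests_changed} — 26 facts.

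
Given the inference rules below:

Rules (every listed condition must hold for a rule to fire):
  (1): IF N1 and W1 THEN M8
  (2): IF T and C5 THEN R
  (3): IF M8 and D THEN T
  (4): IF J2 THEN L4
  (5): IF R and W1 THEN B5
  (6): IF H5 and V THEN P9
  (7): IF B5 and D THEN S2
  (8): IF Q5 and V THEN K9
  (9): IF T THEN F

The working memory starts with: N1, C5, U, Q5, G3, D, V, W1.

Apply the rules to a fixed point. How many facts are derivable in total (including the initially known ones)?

15

Round 1: (1) [IF N1 and W1 THEN M8]; (8) [IF Q5 and V THEN K9]. New: M8, K9.
Round 2: (3) [IF M8 and D THEN T]. New: T.
Round 3: (2) [IF T and C5 THEN R]; (9) [IF T THEN F]. New: R, F.
Round 4: (5) [IF R and W1 THEN B5]. New: B5.
Round 5: (7) [IF B5 and D THEN S2]. New: S2.
Closure: {B5, C5, D, F, G3, K9, M8, N1, Q5, R, S2, T, U, V, W1} — 15 facts.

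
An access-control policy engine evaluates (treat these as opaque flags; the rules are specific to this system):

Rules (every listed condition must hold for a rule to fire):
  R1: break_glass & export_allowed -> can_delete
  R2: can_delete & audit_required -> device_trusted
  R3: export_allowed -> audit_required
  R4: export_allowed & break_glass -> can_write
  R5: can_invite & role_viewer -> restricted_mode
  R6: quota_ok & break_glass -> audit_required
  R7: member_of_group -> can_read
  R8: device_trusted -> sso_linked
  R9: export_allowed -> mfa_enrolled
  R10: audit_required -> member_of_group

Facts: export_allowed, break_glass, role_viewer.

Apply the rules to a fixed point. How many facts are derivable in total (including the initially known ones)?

11

Round 1 fires R1, R3, R4, R9, giving can_delete, audit_required, can_write, mfa_enrolled.
Round 2 fires R2, R10, giving device_trusted, member_of_group.
Round 3 fires R7, R8, giving can_read, sso_linked.
Closure: {audit_required, break_glass, can_delete, can_read, can_write, device_trusted, export_allowed, member_of_group, mfa_enrolled, role_viewer, sso_linked} — 11 facts.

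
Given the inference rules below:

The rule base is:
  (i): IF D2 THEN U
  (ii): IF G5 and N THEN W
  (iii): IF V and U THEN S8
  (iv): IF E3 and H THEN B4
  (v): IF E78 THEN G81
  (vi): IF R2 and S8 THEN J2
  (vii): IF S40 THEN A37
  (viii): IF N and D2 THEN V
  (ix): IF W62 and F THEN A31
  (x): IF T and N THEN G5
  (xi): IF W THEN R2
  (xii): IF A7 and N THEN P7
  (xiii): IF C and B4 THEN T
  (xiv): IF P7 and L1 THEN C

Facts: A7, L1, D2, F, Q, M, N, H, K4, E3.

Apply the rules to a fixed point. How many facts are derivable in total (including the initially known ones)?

Round 1 — (i), (iv), (viii), (xii), derive U, B4, V, P7.
Round 2 — (iii), (xiv), derive S8, C.
Round 3 — (xiii), derive T.
Round 4 — (x), derive G5.
Round 5 — (ii), derive W.
Round 6 — (xi), derive R2.
Round 7 — (vi), derive J2.
Closure: {A7, B4, C, D2, E3, F, G5, H, J2, K4, L1, M, N, P7, Q, R2, S8, T, U, V, W} — 21 facts.

21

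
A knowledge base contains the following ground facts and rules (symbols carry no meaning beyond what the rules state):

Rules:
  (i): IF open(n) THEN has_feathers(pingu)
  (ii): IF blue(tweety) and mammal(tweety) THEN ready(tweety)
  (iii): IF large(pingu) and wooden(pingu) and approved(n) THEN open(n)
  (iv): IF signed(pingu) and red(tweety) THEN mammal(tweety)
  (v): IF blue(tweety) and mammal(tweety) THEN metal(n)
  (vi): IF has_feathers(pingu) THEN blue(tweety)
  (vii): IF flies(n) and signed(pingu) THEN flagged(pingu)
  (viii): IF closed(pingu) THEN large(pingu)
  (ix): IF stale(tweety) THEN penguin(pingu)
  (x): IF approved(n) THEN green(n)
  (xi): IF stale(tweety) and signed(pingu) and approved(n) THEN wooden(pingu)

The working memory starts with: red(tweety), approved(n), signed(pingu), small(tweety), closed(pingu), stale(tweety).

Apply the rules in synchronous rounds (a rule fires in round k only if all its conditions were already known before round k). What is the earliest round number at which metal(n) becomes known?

Round 1 — (iv), (viii), (ix), (x), (xi), derive mammal(tweety), large(pingu), penguin(pingu), green(n), wooden(pingu).
Round 2 — (iii), derive open(n).
Round 3 — (i), derive has_feathers(pingu).
Round 4 — (vi), derive blue(tweety).
Round 5 — (ii), (v), derive ready(tweety), metal(n).
metal(n) first appears in round 5.

5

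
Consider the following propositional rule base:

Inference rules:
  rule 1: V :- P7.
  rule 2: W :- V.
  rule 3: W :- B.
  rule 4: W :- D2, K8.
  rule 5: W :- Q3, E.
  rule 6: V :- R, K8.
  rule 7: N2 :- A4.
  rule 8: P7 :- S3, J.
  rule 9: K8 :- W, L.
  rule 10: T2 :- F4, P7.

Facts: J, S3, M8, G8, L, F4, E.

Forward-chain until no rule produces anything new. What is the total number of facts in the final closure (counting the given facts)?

12

[1] rule 8 [P7 :- S3, J.]. ⇒ new: P7.
[2] rule 1 [V :- P7.]; rule 10 [T2 :- F4, P7.]. ⇒ new: V, T2.
[3] rule 2 [W :- V.]. ⇒ new: W.
[4] rule 9 [K8 :- W, L.]. ⇒ new: K8.
Closure: {E, F4, G8, J, K8, L, M8, P7, S3, T2, V, W} — 12 facts.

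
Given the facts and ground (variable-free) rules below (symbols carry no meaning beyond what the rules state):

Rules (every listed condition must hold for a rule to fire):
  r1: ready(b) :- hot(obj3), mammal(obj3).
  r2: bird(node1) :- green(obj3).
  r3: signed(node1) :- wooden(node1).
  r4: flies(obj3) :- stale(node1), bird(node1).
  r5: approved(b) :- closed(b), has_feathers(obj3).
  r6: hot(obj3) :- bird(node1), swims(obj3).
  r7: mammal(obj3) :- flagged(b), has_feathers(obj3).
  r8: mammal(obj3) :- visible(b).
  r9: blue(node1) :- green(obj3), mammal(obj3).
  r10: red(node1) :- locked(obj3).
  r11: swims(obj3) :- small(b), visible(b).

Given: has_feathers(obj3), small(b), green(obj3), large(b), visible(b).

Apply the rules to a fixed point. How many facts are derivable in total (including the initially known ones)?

11

Round 1: r2 [bird(node1) :- green(obj3).]; r8 [mammal(obj3) :- visible(b).]; r11 [swims(obj3) :- small(b), visible(b).]. New: bird(node1), mammal(obj3), swims(obj3).
Round 2: r6 [hot(obj3) :- bird(node1), swims(obj3).]; r9 [blue(node1) :- green(obj3), mammal(obj3).]. New: hot(obj3), blue(node1).
Round 3: r1 [ready(b) :- hot(obj3), mammal(obj3).]. New: ready(b).
Closure: {bird(node1), blue(node1), green(obj3), has_feathers(obj3), hot(obj3), large(b), mammal(obj3), ready(b), small(b), swims(obj3), visible(b)} — 11 facts.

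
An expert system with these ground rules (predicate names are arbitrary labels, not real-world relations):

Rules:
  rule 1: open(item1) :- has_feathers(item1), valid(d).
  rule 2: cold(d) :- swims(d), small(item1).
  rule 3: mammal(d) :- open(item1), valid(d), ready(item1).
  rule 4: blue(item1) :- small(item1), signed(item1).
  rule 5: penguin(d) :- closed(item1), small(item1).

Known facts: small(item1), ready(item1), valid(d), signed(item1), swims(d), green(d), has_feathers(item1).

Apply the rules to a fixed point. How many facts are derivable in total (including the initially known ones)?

11

Round 1: rule 1 [open(item1) :- has_feathers(item1), valid(d).]; rule 2 [cold(d) :- swims(d), small(item1).]; rule 4 [blue(item1) :- small(item1), signed(item1).]. New: open(item1), cold(d), blue(item1).
Round 2: rule 3 [mammal(d) :- open(item1), valid(d), ready(item1).]. New: mammal(d).
Closure: {blue(item1), cold(d), green(d), has_feathers(item1), mammal(d), open(item1), ready(item1), signed(item1), small(item1), swims(d), valid(d)} — 11 facts.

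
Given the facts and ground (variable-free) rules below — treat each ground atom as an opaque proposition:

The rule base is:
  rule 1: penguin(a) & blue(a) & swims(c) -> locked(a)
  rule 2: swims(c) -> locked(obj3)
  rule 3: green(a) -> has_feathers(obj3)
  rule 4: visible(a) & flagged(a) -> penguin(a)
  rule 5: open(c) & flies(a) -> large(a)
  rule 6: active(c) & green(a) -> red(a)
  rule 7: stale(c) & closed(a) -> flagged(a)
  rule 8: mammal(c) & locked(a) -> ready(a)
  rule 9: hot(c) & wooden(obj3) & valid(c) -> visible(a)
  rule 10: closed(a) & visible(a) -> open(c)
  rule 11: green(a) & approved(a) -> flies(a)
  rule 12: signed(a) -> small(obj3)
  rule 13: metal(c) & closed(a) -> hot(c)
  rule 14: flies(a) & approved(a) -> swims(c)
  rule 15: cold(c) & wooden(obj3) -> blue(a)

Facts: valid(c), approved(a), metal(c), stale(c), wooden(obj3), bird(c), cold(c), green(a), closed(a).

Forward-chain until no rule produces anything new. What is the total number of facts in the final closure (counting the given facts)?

21

Round 1: rule 3 [green(a) -> has_feathers(obj3)]; rule 7 [stale(c) & closed(a) -> flagged(a)]; rule 11 [green(a) & approved(a) -> flies(a)]; rule 13 [metal(c) & closed(a) -> hot(c)]; rule 15 [cold(c) & wooden(obj3) -> blue(a)]. New: has_feathers(obj3), flagged(a), flies(a), hot(c), blue(a).
Round 2: rule 9 [hot(c) & wooden(obj3) & valid(c) -> visible(a)]; rule 14 [flies(a) & approved(a) -> swims(c)]. New: visible(a), swims(c).
Round 3: rule 2 [swims(c) -> locked(obj3)]; rule 4 [visible(a) & flagged(a) -> penguin(a)]; rule 10 [closed(a) & visible(a) -> open(c)]. New: locked(obj3), penguin(a), open(c).
Round 4: rule 1 [penguin(a) & blue(a) & swims(c) -> locked(a)]; rule 5 [open(c) & flies(a) -> large(a)]. New: locked(a), large(a).
Closure: {approved(a), bird(c), blue(a), closed(a), cold(c), flagged(a), flies(a), green(a), has_feathers(obj3), hot(c), large(a), locked(a), locked(obj3), metal(c), open(c), penguin(a), stale(c), swims(c), valid(c), visible(a), wooden(obj3)} — 21 facts.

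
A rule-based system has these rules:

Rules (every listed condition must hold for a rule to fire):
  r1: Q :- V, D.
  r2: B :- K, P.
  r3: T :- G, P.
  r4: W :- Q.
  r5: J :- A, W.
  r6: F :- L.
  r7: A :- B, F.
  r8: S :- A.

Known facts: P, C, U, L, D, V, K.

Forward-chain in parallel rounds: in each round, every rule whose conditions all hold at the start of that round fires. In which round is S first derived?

[1] r1 [Q :- V, D.]; r2 [B :- K, P.]; r6 [F :- L.]. ⇒ new: Q, B, F.
[2] r4 [W :- Q.]; r7 [A :- B, F.]. ⇒ new: W, A.
[3] r5 [J :- A, W.]; r8 [S :- A.]. ⇒ new: J, S.
S first appears in round 3.

3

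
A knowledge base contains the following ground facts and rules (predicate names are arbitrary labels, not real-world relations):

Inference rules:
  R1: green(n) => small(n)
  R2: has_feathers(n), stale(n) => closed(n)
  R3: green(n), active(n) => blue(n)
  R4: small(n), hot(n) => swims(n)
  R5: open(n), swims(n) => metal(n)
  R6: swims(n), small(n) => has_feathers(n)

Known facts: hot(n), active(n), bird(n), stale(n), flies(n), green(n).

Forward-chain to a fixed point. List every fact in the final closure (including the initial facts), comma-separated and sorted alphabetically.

Round 1 fires R1, R3, giving small(n), blue(n).
Round 2 fires R4, giving swims(n).
Round 3 fires R6, giving has_feathers(n).
Round 4 fires R2, giving closed(n).

active(n), bird(n), blue(n), closed(n), flies(n), green(n), has_feathers(n), hot(n), small(n), stale(n), swims(n)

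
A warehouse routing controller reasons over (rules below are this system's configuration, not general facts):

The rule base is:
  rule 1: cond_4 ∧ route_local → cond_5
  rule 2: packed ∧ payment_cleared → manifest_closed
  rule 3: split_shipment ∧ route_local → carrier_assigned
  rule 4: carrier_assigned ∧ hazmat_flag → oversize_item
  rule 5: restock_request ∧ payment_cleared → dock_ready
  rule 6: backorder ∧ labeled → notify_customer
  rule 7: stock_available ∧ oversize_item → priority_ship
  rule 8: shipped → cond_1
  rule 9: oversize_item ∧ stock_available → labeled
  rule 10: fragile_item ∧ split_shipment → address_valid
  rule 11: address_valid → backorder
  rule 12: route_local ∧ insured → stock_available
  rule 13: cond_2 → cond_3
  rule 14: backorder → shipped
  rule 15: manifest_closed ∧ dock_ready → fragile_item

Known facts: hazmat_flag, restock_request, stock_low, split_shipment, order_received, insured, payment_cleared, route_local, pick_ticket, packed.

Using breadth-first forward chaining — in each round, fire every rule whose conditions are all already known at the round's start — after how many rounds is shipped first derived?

Round 1: rule 2 [packed ∧ payment_cleared → manifest_closed]; rule 3 [split_shipment ∧ route_local → carrier_assigned]; rule 5 [restock_request ∧ payment_cleared → dock_ready]; rule 12 [route_local ∧ insured → stock_available]. New: manifest_closed, carrier_assigned, dock_ready, stock_available.
Round 2: rule 4 [carrier_assigned ∧ hazmat_flag → oversize_item]; rule 15 [manifest_closed ∧ dock_ready → fragile_item]. New: oversize_item, fragile_item.
Round 3: rule 7 [stock_available ∧ oversize_item → priority_ship]; rule 9 [oversize_item ∧ stock_available → labeled]; rule 10 [fragile_item ∧ split_shipment → address_valid]. New: priority_ship, labeled, address_valid.
Round 4: rule 11 [address_valid → backorder]. New: backorder.
Round 5: rule 6 [backorder ∧ labeled → notify_customer]; rule 14 [backorder → shipped]. New: notify_customer, shipped.
shipped first appears in round 5.

5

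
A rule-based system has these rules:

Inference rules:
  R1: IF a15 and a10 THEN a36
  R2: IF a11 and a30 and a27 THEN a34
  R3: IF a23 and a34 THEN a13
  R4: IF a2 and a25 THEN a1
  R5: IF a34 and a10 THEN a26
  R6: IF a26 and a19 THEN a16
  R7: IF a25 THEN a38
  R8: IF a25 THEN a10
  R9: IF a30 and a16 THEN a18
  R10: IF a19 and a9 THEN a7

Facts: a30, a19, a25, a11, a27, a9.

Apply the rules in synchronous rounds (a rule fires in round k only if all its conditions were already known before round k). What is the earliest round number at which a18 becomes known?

4

Round 1: R2 [IF a11 and a30 and a27 THEN a34]; R7 [IF a25 THEN a38]; R8 [IF a25 THEN a10]; R10 [IF a19 and a9 THEN a7]. New: a34, a38, a10, a7.
Round 2: R5 [IF a34 and a10 THEN a26]. New: a26.
Round 3: R6 [IF a26 and a19 THEN a16]. New: a16.
Round 4: R9 [IF a30 and a16 THEN a18]. New: a18.
a18 first appears in round 4.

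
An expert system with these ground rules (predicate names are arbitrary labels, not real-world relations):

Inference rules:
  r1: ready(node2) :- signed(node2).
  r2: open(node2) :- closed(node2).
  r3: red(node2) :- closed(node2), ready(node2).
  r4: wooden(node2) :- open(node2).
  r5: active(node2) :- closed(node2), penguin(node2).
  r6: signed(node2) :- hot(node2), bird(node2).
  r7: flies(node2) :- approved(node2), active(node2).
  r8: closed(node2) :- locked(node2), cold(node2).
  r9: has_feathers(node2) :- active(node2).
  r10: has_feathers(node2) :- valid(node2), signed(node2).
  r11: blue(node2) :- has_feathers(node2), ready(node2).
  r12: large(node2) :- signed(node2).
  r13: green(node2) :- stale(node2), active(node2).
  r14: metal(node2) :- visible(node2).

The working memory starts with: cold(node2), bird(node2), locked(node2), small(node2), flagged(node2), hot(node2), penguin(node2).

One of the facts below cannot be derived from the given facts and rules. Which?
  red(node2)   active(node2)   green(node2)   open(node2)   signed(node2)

green(node2)

[1] r6 [signed(node2) :- hot(node2), bird(node2).]; r8 [closed(node2) :- locked(node2), cold(node2).]. ⇒ new: signed(node2), closed(node2).
[2] r1 [ready(node2) :- signed(node2).]; r2 [open(node2) :- closed(node2).]; r5 [active(node2) :- closed(node2), penguin(node2).]; r12 [large(node2) :- signed(node2).]. ⇒ new: ready(node2), open(node2), active(node2), large(node2).
[3] r3 [red(node2) :- closed(node2), ready(node2).]; r4 [wooden(node2) :- open(node2).]; r9 [has_feathers(node2) :- active(node2).]. ⇒ new: red(node2), wooden(node2), has_feathers(node2).
[4] r11 [blue(node2) :- has_feathers(node2), ready(node2).]. ⇒ new: blue(node2).
Derived: active(node2) (round 2), open(node2) (round 2), red(node2) (round 3), signed(node2) (round 1). green(node2) never appears in any round.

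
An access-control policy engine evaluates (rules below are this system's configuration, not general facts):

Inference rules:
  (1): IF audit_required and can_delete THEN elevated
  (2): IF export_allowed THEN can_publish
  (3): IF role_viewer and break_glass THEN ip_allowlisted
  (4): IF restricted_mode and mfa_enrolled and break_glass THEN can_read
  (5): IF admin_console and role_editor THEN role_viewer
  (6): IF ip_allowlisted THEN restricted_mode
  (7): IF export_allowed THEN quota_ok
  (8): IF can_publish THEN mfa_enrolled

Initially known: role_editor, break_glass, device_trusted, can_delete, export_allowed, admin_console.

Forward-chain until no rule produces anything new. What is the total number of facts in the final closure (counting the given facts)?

Round 1: (2) [IF export_allowed THEN can_publish]; (5) [IF admin_console and role_editor THEN role_viewer]; (7) [IF export_allowed THEN quota_ok]. New: can_publish, role_viewer, quota_ok.
Round 2: (3) [IF role_viewer and break_glass THEN ip_allowlisted]; (8) [IF can_publish THEN mfa_enrolled]. New: ip_allowlisted, mfa_enrolled.
Round 3: (6) [IF ip_allowlisted THEN restricted_mode]. New: restricted_mode.
Round 4: (4) [IF restricted_mode and mfa_enrolled and break_glass THEN can_read]. New: can_read.
Closure: {admin_console, break_glass, can_delete, can_publish, can_read, device_trusted, export_allowed, ip_allowlisted, mfa_enrolled, quota_ok, restricted_mode, role_editor, role_viewer} — 13 facts.

13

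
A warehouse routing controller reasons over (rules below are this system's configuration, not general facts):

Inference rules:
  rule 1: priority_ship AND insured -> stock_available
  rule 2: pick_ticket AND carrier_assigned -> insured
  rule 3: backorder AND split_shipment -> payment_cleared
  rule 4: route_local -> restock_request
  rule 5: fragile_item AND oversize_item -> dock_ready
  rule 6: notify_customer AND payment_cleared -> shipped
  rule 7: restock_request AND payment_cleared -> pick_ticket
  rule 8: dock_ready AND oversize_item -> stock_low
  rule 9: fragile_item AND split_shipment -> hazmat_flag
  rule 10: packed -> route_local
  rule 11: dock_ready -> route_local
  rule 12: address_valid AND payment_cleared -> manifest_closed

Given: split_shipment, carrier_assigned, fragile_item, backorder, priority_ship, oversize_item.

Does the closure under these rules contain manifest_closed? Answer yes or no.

no

Round 1 fires rule 3, rule 5, rule 9, giving payment_cleared, dock_ready, hazmat_flag.
Round 2 fires rule 8, rule 11, giving stock_low, route_local.
Round 3 fires rule 4, giving restock_request.
Round 4 fires rule 7, giving pick_ticket.
Round 5 fires rule 2, giving insured.
Round 6 fires rule 1, giving stock_available.
Fixed point reached. manifest_closed is concluded only by rule 12; rule 12 needs address_valid (never derived).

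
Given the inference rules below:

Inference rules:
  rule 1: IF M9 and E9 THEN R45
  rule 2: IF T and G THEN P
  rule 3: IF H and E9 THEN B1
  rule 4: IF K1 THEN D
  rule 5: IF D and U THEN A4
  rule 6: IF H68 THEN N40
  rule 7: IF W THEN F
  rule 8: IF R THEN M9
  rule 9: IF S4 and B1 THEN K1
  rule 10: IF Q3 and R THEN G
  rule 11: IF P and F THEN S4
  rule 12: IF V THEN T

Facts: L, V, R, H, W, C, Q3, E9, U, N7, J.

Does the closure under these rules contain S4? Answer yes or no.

Round 1 fires rule 3, rule 7, rule 8, rule 10, rule 12, giving B1, F, M9, G, T.
Round 2 fires rule 1, rule 2, giving R45, P.
Round 3 fires rule 11, giving S4.
Round 4 fires rule 9, giving K1.
Round 5 fires rule 4, giving D.
Round 6 fires rule 5, giving A4.
S4 appears in round 3, so it is derivable.

yes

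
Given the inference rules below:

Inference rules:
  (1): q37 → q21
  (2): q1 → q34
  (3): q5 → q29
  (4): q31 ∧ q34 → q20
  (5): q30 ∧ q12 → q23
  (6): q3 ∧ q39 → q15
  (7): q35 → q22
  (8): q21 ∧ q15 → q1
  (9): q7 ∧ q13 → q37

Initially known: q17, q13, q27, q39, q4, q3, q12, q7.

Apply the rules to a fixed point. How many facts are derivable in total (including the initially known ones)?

[1] (6) [q3 ∧ q39 → q15]; (9) [q7 ∧ q13 → q37]. ⇒ new: q15, q37.
[2] (1) [q37 → q21]. ⇒ new: q21.
[3] (8) [q21 ∧ q15 → q1]. ⇒ new: q1.
[4] (2) [q1 → q34]. ⇒ new: q34.
Closure: {q1, q12, q13, q15, q17, q21, q27, q3, q34, q37, q39, q4, q7} — 13 facts.

13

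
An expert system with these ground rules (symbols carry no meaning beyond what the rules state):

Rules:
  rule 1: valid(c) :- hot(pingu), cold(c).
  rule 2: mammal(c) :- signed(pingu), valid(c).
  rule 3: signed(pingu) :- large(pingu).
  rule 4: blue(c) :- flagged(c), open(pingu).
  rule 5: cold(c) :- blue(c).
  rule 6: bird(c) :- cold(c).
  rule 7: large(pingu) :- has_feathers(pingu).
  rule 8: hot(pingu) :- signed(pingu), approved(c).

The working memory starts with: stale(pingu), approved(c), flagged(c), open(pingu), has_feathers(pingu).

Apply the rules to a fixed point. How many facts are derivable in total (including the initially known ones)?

[1] rule 4 [blue(c) :- flagged(c), open(pingu).]; rule 7 [large(pingu) :- has_feathers(pingu).]. ⇒ new: blue(c), large(pingu).
[2] rule 3 [signed(pingu) :- large(pingu).]; rule 5 [cold(c) :- blue(c).]. ⇒ new: signed(pingu), cold(c).
[3] rule 6 [bird(c) :- cold(c).]; rule 8 [hot(pingu) :- signed(pingu), approved(c).]. ⇒ new: bird(c), hot(pingu).
[4] rule 1 [valid(c) :- hot(pingu), cold(c).]. ⇒ new: valid(c).
[5] rule 2 [mammal(c) :- signed(pingu), valid(c).]. ⇒ new: mammal(c).
Closure: {approved(c), bird(c), blue(c), cold(c), flagged(c), has_feathers(pingu), hot(pingu), large(pingu), mammal(c), open(pingu), signed(pingu), stale(pingu), valid(c)} — 13 facts.

13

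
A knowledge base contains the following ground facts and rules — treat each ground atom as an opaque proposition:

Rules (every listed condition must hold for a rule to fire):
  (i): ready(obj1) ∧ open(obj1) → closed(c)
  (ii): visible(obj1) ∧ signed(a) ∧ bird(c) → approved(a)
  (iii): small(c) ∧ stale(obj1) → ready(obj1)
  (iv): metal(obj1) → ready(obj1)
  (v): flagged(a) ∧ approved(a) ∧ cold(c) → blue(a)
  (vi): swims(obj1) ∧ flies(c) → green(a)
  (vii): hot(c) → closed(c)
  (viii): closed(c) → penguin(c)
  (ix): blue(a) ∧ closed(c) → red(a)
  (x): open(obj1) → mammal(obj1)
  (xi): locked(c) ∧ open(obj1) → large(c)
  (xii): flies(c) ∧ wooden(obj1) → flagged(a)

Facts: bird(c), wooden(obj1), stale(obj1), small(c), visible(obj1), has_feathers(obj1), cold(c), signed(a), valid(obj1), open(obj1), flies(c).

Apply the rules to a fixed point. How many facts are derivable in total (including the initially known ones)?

Round 1: (ii) [visible(obj1) ∧ signed(a) ∧ bird(c) → approved(a)]; (iii) [small(c) ∧ stale(obj1) → ready(obj1)]; (x) [open(obj1) → mammal(obj1)]; (xii) [flies(c) ∧ wooden(obj1) → flagged(a)]. New: approved(a), ready(obj1), mammal(obj1), flagged(a).
Round 2: (i) [ready(obj1) ∧ open(obj1) → closed(c)]; (v) [flagged(a) ∧ approved(a) ∧ cold(c) → blue(a)]. New: closed(c), blue(a).
Round 3: (viii) [closed(c) → penguin(c)]; (ix) [blue(a) ∧ closed(c) → red(a)]. New: penguin(c), red(a).
Closure: {approved(a), bird(c), blue(a), closed(c), cold(c), flagged(a), flies(c), has_feathers(obj1), mammal(obj1), open(obj1), penguin(c), ready(obj1), red(a), signed(a), small(c), stale(obj1), valid(obj1), visible(obj1), wooden(obj1)} — 19 facts.

19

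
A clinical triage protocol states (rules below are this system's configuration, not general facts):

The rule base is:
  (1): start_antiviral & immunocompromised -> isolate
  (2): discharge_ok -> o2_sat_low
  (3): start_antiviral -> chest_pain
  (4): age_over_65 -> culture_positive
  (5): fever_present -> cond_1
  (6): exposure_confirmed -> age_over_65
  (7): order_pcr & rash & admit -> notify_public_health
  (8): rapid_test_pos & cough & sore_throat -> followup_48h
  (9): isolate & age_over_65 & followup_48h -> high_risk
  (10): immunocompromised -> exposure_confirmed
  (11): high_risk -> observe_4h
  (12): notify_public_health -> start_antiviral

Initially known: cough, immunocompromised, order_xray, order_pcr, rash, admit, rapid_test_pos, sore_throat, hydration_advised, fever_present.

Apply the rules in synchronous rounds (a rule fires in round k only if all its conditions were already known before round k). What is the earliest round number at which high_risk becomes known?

Round 1: (5) [fever_present -> cond_1]; (7) [order_pcr & rash & admit -> notify_public_health]; (8) [rapid_test_pos & cough & sore_throat -> followup_48h]; (10) [immunocompromised -> exposure_confirmed]. Adds cond_1, notify_public_health, followup_48h, exposure_confirmed.
Round 2: (6) [exposure_confirmed -> age_over_65]; (12) [notify_public_health -> start_antiviral]. Adds age_over_65, start_antiviral.
Round 3: (1) [start_antiviral & immunocompromised -> isolate]; (3) [start_antiviral -> chest_pain]; (4) [age_over_65 -> culture_positive]. Adds isolate, chest_pain, culture_positive.
Round 4: (9) [isolate & age_over_65 & followup_48h -> high_risk]. Adds high_risk.
high_risk first appears in round 4.

4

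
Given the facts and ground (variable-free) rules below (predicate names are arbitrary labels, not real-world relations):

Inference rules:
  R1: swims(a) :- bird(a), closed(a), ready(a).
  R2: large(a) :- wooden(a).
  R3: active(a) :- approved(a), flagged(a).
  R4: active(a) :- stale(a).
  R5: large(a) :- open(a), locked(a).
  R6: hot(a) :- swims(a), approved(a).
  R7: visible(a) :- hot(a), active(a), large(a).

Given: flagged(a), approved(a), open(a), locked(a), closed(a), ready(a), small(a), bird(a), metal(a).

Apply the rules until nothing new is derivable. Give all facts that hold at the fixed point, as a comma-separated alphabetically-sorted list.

Round 1 — R1, R3, R5, derive swims(a), active(a), large(a).
Round 2 — R6, derive hot(a).
Round 3 — R7, derive visible(a).

active(a), approved(a), bird(a), closed(a), flagged(a), hot(a), large(a), locked(a), metal(a), open(a), ready(a), small(a), swims(a), visible(a)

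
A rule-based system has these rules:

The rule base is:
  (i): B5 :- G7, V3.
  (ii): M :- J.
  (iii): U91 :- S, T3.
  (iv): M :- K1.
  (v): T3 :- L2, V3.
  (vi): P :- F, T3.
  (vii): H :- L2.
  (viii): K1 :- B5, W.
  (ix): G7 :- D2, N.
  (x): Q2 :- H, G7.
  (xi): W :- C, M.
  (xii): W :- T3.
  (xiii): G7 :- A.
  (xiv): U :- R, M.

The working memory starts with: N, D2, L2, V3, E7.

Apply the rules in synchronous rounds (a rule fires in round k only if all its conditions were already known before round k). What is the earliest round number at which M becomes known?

Round 1: (v) [T3 :- L2, V3.]; (vii) [H :- L2.]; (ix) [G7 :- D2, N.]. New: T3, H, G7.
Round 2: (i) [B5 :- G7, V3.]; (x) [Q2 :- H, G7.]; (xii) [W :- T3.]. New: B5, Q2, W.
Round 3: (viii) [K1 :- B5, W.]. New: K1.
Round 4: (iv) [M :- K1.]. New: M.
M first appears in round 4.

4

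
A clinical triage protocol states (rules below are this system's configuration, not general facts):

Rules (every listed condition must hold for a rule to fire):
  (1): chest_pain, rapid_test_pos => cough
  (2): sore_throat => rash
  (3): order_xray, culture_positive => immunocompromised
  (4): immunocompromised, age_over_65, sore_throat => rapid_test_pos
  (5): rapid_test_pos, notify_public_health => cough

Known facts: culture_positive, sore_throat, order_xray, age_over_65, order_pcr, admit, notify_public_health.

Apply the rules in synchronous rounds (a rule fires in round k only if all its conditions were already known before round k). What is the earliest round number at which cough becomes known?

Round 1: (2) [sore_throat => rash]; (3) [order_xray, culture_positive => immunocompromised]. New: rash, immunocompromised.
Round 2: (4) [immunocompromised, age_over_65, sore_throat => rapid_test_pos]. New: rapid_test_pos.
Round 3: (5) [rapid_test_pos, notify_public_health => cough]. New: cough.
cough first appears in round 3.

3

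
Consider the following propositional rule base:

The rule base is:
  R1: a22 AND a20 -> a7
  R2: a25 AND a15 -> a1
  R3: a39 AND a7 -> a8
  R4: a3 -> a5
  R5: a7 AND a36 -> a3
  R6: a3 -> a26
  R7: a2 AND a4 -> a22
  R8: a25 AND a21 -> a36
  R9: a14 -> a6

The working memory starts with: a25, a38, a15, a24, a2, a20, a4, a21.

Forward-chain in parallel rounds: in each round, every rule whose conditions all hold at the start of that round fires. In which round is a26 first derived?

[1] R2 [a25 AND a15 -> a1]; R7 [a2 AND a4 -> a22]; R8 [a25 AND a21 -> a36]. ⇒ new: a1, a22, a36.
[2] R1 [a22 AND a20 -> a7]. ⇒ new: a7.
[3] R5 [a7 AND a36 -> a3]. ⇒ new: a3.
[4] R4 [a3 -> a5]; R6 [a3 -> a26]. ⇒ new: a5, a26.
a26 first appears in round 4.

4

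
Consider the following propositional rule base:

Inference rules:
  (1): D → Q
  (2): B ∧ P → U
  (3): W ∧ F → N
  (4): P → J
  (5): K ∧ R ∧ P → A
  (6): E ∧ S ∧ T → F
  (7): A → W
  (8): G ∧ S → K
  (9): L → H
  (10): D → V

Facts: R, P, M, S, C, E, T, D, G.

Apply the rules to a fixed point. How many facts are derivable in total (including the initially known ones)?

17

Round 1: (1) [D → Q]; (4) [P → J]; (6) [E ∧ S ∧ T → F]; (8) [G ∧ S → K]; (10) [D → V]. New: Q, J, F, K, V.
Round 2: (5) [K ∧ R ∧ P → A]. New: A.
Round 3: (7) [A → W]. New: W.
Round 4: (3) [W ∧ F → N]. New: N.
Closure: {A, C, D, E, F, G, J, K, M, N, P, Q, R, S, T, V, W} — 17 facts.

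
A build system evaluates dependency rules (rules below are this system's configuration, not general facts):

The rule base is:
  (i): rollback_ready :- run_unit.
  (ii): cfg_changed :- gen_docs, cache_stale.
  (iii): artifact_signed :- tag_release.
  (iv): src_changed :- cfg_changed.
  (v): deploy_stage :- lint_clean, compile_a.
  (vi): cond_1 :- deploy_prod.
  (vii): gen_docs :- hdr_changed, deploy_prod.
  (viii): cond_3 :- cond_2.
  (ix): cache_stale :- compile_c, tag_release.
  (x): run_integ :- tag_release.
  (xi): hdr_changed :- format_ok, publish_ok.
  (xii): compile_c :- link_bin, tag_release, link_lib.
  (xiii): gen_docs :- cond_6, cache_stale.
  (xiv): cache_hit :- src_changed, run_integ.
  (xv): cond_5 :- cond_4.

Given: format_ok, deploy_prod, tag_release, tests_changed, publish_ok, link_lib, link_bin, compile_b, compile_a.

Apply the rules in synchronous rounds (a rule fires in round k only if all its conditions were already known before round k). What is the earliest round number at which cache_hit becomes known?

Round 1: (iii) [artifact_signed :- tag_release.]; (vi) [cond_1 :- deploy_prod.]; (x) [run_integ :- tag_release.]; (xi) [hdr_changed :- format_ok, publish_ok.]; (xii) [compile_c :- link_bin, tag_release, link_lib.]. New: artifact_signed, cond_1, run_integ, hdr_changed, compile_c.
Round 2: (vii) [gen_docs :- hdr_changed, deploy_prod.]; (ix) [cache_stale :- compile_c, tag_release.]. New: gen_docs, cache_stale.
Round 3: (ii) [cfg_changed :- gen_docs, cache_stale.]. New: cfg_changed.
Round 4: (iv) [src_changed :- cfg_changed.]. New: src_changed.
Round 5: (xiv) [cache_hit :- src_changed, run_integ.]. New: cache_hit.
cache_hit first appears in round 5.

5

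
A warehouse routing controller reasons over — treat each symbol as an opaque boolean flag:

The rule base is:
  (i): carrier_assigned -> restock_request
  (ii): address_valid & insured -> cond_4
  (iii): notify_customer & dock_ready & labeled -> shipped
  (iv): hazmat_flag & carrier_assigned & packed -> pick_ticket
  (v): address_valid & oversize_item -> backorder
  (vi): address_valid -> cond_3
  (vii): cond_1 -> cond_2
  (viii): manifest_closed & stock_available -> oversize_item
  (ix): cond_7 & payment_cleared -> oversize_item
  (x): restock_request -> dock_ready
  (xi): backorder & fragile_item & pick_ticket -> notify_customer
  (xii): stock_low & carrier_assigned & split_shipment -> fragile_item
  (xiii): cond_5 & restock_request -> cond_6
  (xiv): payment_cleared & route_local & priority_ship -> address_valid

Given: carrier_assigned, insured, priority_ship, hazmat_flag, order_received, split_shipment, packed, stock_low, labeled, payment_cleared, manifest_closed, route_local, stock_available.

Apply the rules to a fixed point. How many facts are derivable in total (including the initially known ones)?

24

Round 1 — (i), (iv), (viii), (xii), (xiv), derive restock_request, pick_ticket, oversize_item, fragile_item, address_valid.
Round 2 — (ii), (v), (vi), (x), derive cond_4, backorder, cond_3, dock_ready.
Round 3 — (xi), derive notify_customer.
Round 4 — (iii), derive shipped.
Closure: {address_valid, backorder, carrier_assigned, cond_3, cond_4, dock_ready, fragile_item, hazmat_flag, insured, labeled, manifest_closed, notify_customer, order_received, oversize_item, packed, payment_cleared, pick_ticket, priority_ship, restock_request, route_local, shipped, split_shipment, stock_available, stock_low} — 24 facts.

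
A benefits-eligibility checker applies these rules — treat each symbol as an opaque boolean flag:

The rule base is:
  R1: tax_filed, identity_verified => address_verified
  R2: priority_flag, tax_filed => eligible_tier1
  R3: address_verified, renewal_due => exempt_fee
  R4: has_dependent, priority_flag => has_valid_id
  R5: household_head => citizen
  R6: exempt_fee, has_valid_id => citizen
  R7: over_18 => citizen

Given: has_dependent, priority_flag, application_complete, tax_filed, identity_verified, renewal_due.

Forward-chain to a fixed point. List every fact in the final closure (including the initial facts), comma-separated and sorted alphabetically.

Round 1 fires R1, R2, R4, giving address_verified, eligible_tier1, has_valid_id.
Round 2 fires R3, giving exempt_fee.
Round 3 fires R6, giving citizen.

address_verified, application_complete, citizen, eligible_tier1, exempt_fee, has_dependent, has_valid_id, identity_verified, priority_flag, renewal_due, tax_filed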